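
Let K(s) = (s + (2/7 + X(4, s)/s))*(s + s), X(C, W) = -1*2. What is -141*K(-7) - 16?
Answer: -12706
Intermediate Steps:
X(C, W) = -2
K(s) = 2*s*(2/7 + s - 2/s) (K(s) = (s + (2/7 - 2/s))*(s + s) = (s + (2*(⅐) - 2/s))*(2*s) = (s + (2/7 - 2/s))*(2*s) = (2/7 + s - 2/s)*(2*s) = 2*s*(2/7 + s - 2/s))
-141*K(-7) - 16 = -141*(-4 + 2*(-7)² + (4/7)*(-7)) - 16 = -141*(-4 + 2*49 - 4) - 16 = -141*(-4 + 98 - 4) - 16 = -141*90 - 16 = -12690 - 16 = -12706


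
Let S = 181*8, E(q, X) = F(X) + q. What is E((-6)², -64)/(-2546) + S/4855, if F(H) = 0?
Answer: 1755914/6180415 ≈ 0.28411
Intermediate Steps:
E(q, X) = q (E(q, X) = 0 + q = q)
S = 1448
E((-6)², -64)/(-2546) + S/4855 = (-6)²/(-2546) + 1448/4855 = 36*(-1/2546) + 1448*(1/4855) = -18/1273 + 1448/4855 = 1755914/6180415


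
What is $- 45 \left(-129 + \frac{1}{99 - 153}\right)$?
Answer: $\frac{34835}{6} \approx 5805.8$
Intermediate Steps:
$- 45 \left(-129 + \frac{1}{99 - 153}\right) = - 45 \left(-129 + \frac{1}{-54}\right) = - 45 \left(-129 - \frac{1}{54}\right) = \left(-45\right) \left(- \frac{6967}{54}\right) = \frac{34835}{6}$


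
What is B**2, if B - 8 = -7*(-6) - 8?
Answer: 1764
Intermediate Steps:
B = 42 (B = 8 + (-7*(-6) - 8) = 8 + (42 - 8) = 8 + 34 = 42)
B**2 = 42**2 = 1764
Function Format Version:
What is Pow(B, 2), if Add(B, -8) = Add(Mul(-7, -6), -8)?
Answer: 1764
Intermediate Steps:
B = 42 (B = Add(8, Add(Mul(-7, -6), -8)) = Add(8, Add(42, -8)) = Add(8, 34) = 42)
Pow(B, 2) = Pow(42, 2) = 1764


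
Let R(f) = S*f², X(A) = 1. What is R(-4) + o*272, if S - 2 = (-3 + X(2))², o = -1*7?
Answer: -1808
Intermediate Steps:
o = -7
S = 6 (S = 2 + (-3 + 1)² = 2 + (-2)² = 2 + 4 = 6)
R(f) = 6*f²
R(-4) + o*272 = 6*(-4)² - 7*272 = 6*16 - 1904 = 96 - 1904 = -1808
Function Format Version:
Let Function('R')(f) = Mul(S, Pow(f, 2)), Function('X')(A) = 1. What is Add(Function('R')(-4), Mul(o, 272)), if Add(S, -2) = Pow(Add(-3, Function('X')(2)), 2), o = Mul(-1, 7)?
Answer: -1808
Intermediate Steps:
o = -7
S = 6 (S = Add(2, Pow(Add(-3, 1), 2)) = Add(2, Pow(-2, 2)) = Add(2, 4) = 6)
Function('R')(f) = Mul(6, Pow(f, 2))
Add(Function('R')(-4), Mul(o, 272)) = Add(Mul(6, Pow(-4, 2)), Mul(-7, 272)) = Add(Mul(6, 16), -1904) = Add(96, -1904) = -1808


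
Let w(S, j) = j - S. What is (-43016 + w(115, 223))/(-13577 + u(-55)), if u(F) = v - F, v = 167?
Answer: 42908/13355 ≈ 3.2129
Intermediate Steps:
u(F) = 167 - F
(-43016 + w(115, 223))/(-13577 + u(-55)) = (-43016 + (223 - 1*115))/(-13577 + (167 - 1*(-55))) = (-43016 + (223 - 115))/(-13577 + (167 + 55)) = (-43016 + 108)/(-13577 + 222) = -42908/(-13355) = -42908*(-1/13355) = 42908/13355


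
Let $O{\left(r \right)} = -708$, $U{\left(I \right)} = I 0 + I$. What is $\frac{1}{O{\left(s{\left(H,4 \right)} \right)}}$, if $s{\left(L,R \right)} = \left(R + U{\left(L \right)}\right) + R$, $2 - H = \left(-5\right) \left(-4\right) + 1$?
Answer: $- \frac{1}{708} \approx -0.0014124$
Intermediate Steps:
$U{\left(I \right)} = I$ ($U{\left(I \right)} = 0 + I = I$)
$H = -19$ ($H = 2 - \left(\left(-5\right) \left(-4\right) + 1\right) = 2 - \left(20 + 1\right) = 2 - 21 = -19$)
$s{\left(L,R \right)} = L + 2 R$ ($s{\left(L,R \right)} = \left(R + L\right) + R = \left(L + R\right) + R = L + 2 R$)
$\frac{1}{O{\left(s{\left(H,4 \right)} \right)}} = \frac{1}{-708} = - \frac{1}{708}$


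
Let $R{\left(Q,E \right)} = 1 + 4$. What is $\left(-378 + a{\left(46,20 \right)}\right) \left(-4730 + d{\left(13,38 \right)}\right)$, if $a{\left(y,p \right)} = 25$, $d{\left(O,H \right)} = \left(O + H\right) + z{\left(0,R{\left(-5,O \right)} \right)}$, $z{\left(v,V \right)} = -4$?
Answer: $1653099$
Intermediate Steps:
$R{\left(Q,E \right)} = 5$
$d{\left(O,H \right)} = -4 + H + O$ ($d{\left(O,H \right)} = \left(O + H\right) - 4 = \left(H + O\right) - 4 = -4 + H + O$)
$\left(-378 + a{\left(46,20 \right)}\right) \left(-4730 + d{\left(13,38 \right)}\right) = \left(-378 + 25\right) \left(-4730 + \left(-4 + 38 + 13\right)\right) = - 353 \left(-4730 + 47\right) = \left(-353\right) \left(-4683\right) = 1653099$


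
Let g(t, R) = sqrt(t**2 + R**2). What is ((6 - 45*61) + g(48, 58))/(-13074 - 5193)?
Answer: 913/6089 - 2*sqrt(1417)/18267 ≈ 0.14582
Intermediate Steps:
g(t, R) = sqrt(R**2 + t**2)
((6 - 45*61) + g(48, 58))/(-13074 - 5193) = ((6 - 45*61) + sqrt(58**2 + 48**2))/(-13074 - 5193) = ((6 - 2745) + sqrt(3364 + 2304))/(-18267) = (-2739 + sqrt(5668))*(-1/18267) = (-2739 + 2*sqrt(1417))*(-1/18267) = 913/6089 - 2*sqrt(1417)/18267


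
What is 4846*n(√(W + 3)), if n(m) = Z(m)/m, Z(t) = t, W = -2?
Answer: 4846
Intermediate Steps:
n(m) = 1 (n(m) = m/m = 1)
4846*n(√(W + 3)) = 4846*1 = 4846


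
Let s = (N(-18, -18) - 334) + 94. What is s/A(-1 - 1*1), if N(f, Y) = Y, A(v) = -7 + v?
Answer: 86/3 ≈ 28.667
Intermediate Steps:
s = -258 (s = (-18 - 334) + 94 = -352 + 94 = -258)
s/A(-1 - 1*1) = -258/(-7 + (-1 - 1*1)) = -258/(-7 + (-1 - 1)) = -258/(-7 - 2) = -258/(-9) = -258*(-⅑) = 86/3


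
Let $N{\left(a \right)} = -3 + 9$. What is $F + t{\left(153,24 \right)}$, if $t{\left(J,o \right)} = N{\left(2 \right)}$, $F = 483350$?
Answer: $483356$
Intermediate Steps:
$N{\left(a \right)} = 6$
$t{\left(J,o \right)} = 6$
$F + t{\left(153,24 \right)} = 483350 + 6 = 483356$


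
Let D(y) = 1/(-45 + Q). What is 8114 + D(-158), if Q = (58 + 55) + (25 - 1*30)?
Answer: 511183/63 ≈ 8114.0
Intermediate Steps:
Q = 108 (Q = 113 + (25 - 30) = 113 - 5 = 108)
D(y) = 1/63 (D(y) = 1/(-45 + 108) = 1/63)
8114 + D(-158) = 8114 + 1/63 = 511183/63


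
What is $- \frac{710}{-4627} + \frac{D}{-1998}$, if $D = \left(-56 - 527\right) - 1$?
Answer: $\frac{2060374}{4622373} \approx 0.44574$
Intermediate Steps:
$D = -584$ ($D = -583 - 1 = -584$)
$- \frac{710}{-4627} + \frac{D}{-1998} = - \frac{710}{-4627} - \frac{584}{-1998} = \left(-710\right) \left(- \frac{1}{4627}\right) - - \frac{292}{999} = \frac{710}{4627} + \frac{292}{999} = \frac{2060374}{4622373}$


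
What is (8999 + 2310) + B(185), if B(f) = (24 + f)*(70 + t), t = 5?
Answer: 26984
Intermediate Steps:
B(f) = 1800 + 75*f (B(f) = (24 + f)*(70 + 5) = (24 + f)*75 = 1800 + 75*f)
(8999 + 2310) + B(185) = (8999 + 2310) + (1800 + 75*185) = 11309 + (1800 + 13875) = 11309 + 15675 = 26984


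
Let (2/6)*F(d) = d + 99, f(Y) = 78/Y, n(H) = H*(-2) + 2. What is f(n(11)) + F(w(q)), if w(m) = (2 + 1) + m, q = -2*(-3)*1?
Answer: 3201/10 ≈ 320.10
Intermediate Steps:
n(H) = 2 - 2*H (n(H) = -2*H + 2 = 2 - 2*H)
q = 6 (q = 6*1 = 6)
w(m) = 3 + m
F(d) = 297 + 3*d (F(d) = 3*(d + 99) = 3*(99 + d) = 297 + 3*d)
f(n(11)) + F(w(q)) = 78/(2 - 2*11) + (297 + 3*(3 + 6)) = 78/(2 - 22) + (297 + 3*9) = 78/(-20) + (297 + 27) = 78*(-1/20) + 324 = -39/10 + 324 = 3201/10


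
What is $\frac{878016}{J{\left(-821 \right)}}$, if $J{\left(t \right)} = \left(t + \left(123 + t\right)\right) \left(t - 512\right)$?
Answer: $\frac{878016}{2024827} \approx 0.43363$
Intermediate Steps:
$J{\left(t \right)} = \left(-512 + t\right) \left(123 + 2 t\right)$ ($J{\left(t \right)} = \left(123 + 2 t\right) \left(-512 + t\right) = \left(-512 + t\right) \left(123 + 2 t\right)$)
$\frac{878016}{J{\left(-821 \right)}} = \frac{878016}{-62976 - -739721 + 2 \left(-821\right)^{2}} = \frac{878016}{-62976 + 739721 + 2 \cdot 674041} = \frac{878016}{-62976 + 739721 + 1348082} = \frac{878016}{2024827}$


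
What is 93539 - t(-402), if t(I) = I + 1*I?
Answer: 94343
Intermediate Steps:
t(I) = 2*I (t(I) = I + I = 2*I)
93539 - t(-402) = 93539 - 2*(-402) = 93539 - 1*(-804) = 93539 + 804 = 94343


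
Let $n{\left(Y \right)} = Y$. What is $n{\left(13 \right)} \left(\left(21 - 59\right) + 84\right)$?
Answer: $598$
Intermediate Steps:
$n{\left(13 \right)} \left(\left(21 - 59\right) + 84\right) = 13 \left(\left(21 - 59\right) + 84\right) = 13 \left(-38 + 84\right) = 13 \cdot 46 = 598$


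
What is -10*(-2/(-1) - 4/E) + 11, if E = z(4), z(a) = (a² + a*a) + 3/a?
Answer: -1019/131 ≈ -7.7786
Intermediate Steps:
z(a) = 2*a² + 3/a (z(a) = (a² + a²) + 3/a = 2*a² + 3/a)
E = 131/4 (E = (3 + 2*4³)/4 = (3 + 2*64)/4 = (3 + 128)/4 = (¼)*131 = 131/4 ≈ 32.750)
-10*(-2/(-1) - 4/E) + 11 = -10*(-2/(-1) - 4/131/4) + 11 = -10*(-2*(-1) - 4*4/131) + 11 = -10*(2 - 16/131) + 11 = -10*246/131 + 11 = -2460/131 + 11 = -1019/131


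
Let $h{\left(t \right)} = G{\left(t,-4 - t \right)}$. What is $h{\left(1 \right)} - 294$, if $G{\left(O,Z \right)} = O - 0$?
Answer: $-293$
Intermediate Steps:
$G{\left(O,Z \right)} = O$ ($G{\left(O,Z \right)} = O + 0 = O$)
$h{\left(t \right)} = t$
$h{\left(1 \right)} - 294 = 1 - 294 = -293$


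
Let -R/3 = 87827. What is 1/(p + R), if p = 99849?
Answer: -1/163632 ≈ -6.1113e-6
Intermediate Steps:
R = -263481 (R = -3*87827 = -263481)
1/(p + R) = 1/(99849 - 263481) = 1/(-163632) = -1/163632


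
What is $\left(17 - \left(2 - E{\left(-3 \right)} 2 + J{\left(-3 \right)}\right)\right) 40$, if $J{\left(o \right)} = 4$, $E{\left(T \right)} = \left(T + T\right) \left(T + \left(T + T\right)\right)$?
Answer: $4760$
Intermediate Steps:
$E{\left(T \right)} = 6 T^{2}$ ($E{\left(T \right)} = 2 T \left(T + 2 T\right) = 2 T 3 T = 6 T^{2}$)
$\left(17 - \left(2 - E{\left(-3 \right)} 2 + J{\left(-3 \right)}\right)\right) 40 = \left(17 - \left(6 - 6 \left(-3\right)^{2} \cdot 2\right)\right) 40 = \left(17 - \left(6 - 6 \cdot 9 \cdot 2\right)\right) 40 = \left(17 + \left(\left(-2 + 54 \cdot 2\right) - 4\right)\right) 40 = \left(17 + \left(\left(-2 + 108\right) - 4\right)\right) 40 = \left(17 + \left(106 - 4\right)\right) 40 = \left(17 + 102\right) 40 = 119 \cdot 40 = 4760$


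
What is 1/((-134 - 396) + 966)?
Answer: 1/436 ≈ 0.0022936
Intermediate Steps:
1/((-134 - 396) + 966) = 1/(-530 + 966) = 1/436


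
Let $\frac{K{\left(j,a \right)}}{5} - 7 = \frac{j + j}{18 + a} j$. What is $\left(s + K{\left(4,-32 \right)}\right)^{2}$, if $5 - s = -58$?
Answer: $\frac{367236}{49} \approx 7494.6$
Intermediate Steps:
$s = 63$ ($s = 5 - -58 = 5 + 58 = 63$)
$K{\left(j,a \right)} = 35 + \frac{10 j^{2}}{18 + a}$ ($K{\left(j,a \right)} = 35 + 5 \frac{j + j}{18 + a} j = 35 + 5 \frac{2 j}{18 + a} j = 35 + 5 \frac{2 j^{2}}{18 + a} = 35 + \frac{10 j^{2}}{18 + a}$)
$\left(s + K{\left(4,-32 \right)}\right)^{2} = \left(63 + \frac{5 \left(126 + 2 \cdot 4^{2} + 7 \left(-32\right)\right)}{18 - 32}\right)^{2} = \left(63 + \frac{5 \left(126 + 2 \cdot 16 - 224\right)}{-14}\right)^{2} = \left(63 + 5 \left(- \frac{1}{14}\right) \left(126 + 32 - 224\right)\right)^{2} = \left(63 + 5 \left(- \frac{1}{14}\right) \left(-66\right)\right)^{2} = \left(63 + \frac{165}{7}\right)^{2} = \left(\frac{606}{7}\right)^{2} = \frac{367236}{49}$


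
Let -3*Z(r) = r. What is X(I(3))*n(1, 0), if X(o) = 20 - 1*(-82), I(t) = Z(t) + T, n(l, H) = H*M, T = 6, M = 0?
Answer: 0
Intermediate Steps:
Z(r) = -r/3
n(l, H) = 0 (n(l, H) = H*0 = 0)
I(t) = 6 - t/3 (I(t) = -t/3 + 6 = 6 - t/3)
X(o) = 102 (X(o) = 20 + 82 = 102)
X(I(3))*n(1, 0) = 102*0 = 0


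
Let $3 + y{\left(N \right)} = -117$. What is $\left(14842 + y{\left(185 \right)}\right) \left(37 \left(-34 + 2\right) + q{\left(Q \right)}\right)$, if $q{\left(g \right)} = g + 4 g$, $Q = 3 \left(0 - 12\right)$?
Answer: $-20080808$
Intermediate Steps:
$Q = -36$ ($Q = 3 \left(0 - 12\right) = 3 \left(-12\right) = -36$)
$y{\left(N \right)} = -120$ ($y{\left(N \right)} = -3 - 117 = -120$)
$q{\left(g \right)} = 5 g$
$\left(14842 + y{\left(185 \right)}\right) \left(37 \left(-34 + 2\right) + q{\left(Q \right)}\right) = \left(14842 - 120\right) \left(37 \left(-34 + 2\right) + 5 \left(-36\right)\right) = 14722 \left(37 \left(-32\right) - 180\right) = 14722 \left(-1184 - 180\right) = 14722 \left(-1364\right) = -20080808$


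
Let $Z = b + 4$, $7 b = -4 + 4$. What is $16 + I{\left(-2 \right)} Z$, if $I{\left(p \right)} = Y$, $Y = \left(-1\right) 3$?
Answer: $4$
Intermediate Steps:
$b = 0$ ($b = \frac{-4 + 4}{7} = \frac{1}{7} \cdot 0 = 0$)
$Y = -3$
$Z = 4$ ($Z = 0 + 4 = 4$)
$I{\left(p \right)} = -3$
$16 + I{\left(-2 \right)} Z = 16 - 12 = 4$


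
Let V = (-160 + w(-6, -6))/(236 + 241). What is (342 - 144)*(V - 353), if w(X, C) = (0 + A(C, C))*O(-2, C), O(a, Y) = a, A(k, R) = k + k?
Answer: -3707374/53 ≈ -69951.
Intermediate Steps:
A(k, R) = 2*k
w(X, C) = -4*C (w(X, C) = (0 + 2*C)*(-2) = (2*C)*(-2) = -4*C)
V = -136/477 (V = (-160 - 4*(-6))/(236 + 241) = (-160 + 24)/477 = -136*1/477 = -136/477 ≈ -0.28512)
(342 - 144)*(V - 353) = (342 - 144)*(-136/477 - 353) = 198*(-168517/477) = -3707374/53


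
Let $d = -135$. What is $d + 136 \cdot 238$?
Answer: $32233$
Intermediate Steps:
$d + 136 \cdot 238 = -135 + 136 \cdot 238 = -135 + 32368 = 32233$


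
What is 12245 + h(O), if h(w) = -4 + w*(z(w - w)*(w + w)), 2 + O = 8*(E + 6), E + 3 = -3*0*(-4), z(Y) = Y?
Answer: 12241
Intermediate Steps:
E = -3 (E = -3 - 3*0*(-4) = -3 + 0*(-4) = -3 + 0 = -3)
O = 22 (O = -2 + 8*(-3 + 6) = -2 + 8*3 = -2 + 24 = 22)
h(w) = -4 (h(w) = -4 + w*((w - w)*(w + w)) = -4 + w*(0*(2*w)) = -4 + w*0 = -4 + 0 = -4)
12245 + h(O) = 12245 - 4 = 12241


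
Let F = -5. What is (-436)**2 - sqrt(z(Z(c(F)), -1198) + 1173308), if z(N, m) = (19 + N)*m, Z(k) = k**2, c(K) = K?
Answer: 190096 - 2*sqrt(280149) ≈ 1.8904e+5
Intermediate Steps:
z(N, m) = m*(19 + N)
(-436)**2 - sqrt(z(Z(c(F)), -1198) + 1173308) = (-436)**2 - sqrt(-1198*(19 + (-5)**2) + 1173308) = 190096 - sqrt(-1198*(19 + 25) + 1173308) = 190096 - sqrt(-1198*44 + 1173308) = 190096 - sqrt(-52712 + 1173308) = 190096 - sqrt(1120596) = 190096 - 2*sqrt(280149)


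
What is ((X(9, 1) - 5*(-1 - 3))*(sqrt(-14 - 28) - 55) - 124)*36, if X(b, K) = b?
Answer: -61884 + 1044*I*sqrt(42) ≈ -61884.0 + 6765.9*I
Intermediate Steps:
((X(9, 1) - 5*(-1 - 3))*(sqrt(-14 - 28) - 55) - 124)*36 = ((9 - 5*(-1 - 3))*(sqrt(-14 - 28) - 55) - 124)*36 = ((9 - 5*(-4))*(sqrt(-42) - 55) - 124)*36 = ((9 + 20)*(I*sqrt(42) - 55) - 124)*36 = (29*(-55 + I*sqrt(42)) - 124)*36 = ((-1595 + 29*I*sqrt(42)) - 124)*36 = (-1719 + 29*I*sqrt(42))*36 = -61884 + 1044*I*sqrt(42)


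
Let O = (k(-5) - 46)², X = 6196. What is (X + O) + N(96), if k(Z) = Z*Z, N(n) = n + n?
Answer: 6829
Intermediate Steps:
N(n) = 2*n
k(Z) = Z²
O = 441 (O = ((-5)² - 46)² = (25 - 46)² = (-21)² = 441)
(X + O) + N(96) = (6196 + 441) + 2*96 = 6637 + 192 = 6829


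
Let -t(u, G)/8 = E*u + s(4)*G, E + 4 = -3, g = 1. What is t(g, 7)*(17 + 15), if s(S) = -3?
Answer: 7168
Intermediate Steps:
E = -7 (E = -4 - 3 = -7)
t(u, G) = 24*G + 56*u (t(u, G) = -8*(-7*u - 3*G) = 24*G + 56*u)
t(g, 7)*(17 + 15) = (24*7 + 56*1)*(17 + 15) = (168 + 56)*32 = 224*32 = 7168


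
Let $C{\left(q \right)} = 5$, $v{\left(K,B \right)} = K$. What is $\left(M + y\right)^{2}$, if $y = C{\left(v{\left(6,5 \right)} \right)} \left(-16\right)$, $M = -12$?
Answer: $8464$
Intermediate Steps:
$y = -80$ ($y = 5 \left(-16\right) = -80$)
$\left(M + y\right)^{2} = \left(-12 - 80\right)^{2} = \left(-92\right)^{2} = 8464$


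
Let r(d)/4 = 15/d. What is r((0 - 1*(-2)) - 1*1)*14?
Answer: 840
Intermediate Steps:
r(d) = 60/d (r(d) = 4*(15/d) = 60/d)
r((0 - 1*(-2)) - 1*1)*14 = (60/((0 - 1*(-2)) - 1*1))*14 = (60/((0 + 2) - 1))*14 = (60/(2 - 1))*14 = (60/1)*14 = (60*1)*14 = 60*14 = 840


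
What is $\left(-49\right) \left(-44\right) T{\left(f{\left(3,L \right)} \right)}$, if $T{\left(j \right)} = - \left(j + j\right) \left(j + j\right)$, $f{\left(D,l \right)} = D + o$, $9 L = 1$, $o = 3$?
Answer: $-310464$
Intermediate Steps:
$L = \frac{1}{9}$ ($L = \frac{1}{9} \cdot 1 = \frac{1}{9} \approx 0.11111$)
$f{\left(D,l \right)} = 3 + D$ ($f{\left(D,l \right)} = D + 3 = 3 + D$)
$T{\left(j \right)} = - 4 j^{2}$ ($T{\left(j \right)} = - 2 j 2 j = - 4 j^{2}$)
$\left(-49\right) \left(-44\right) T{\left(f{\left(3,L \right)} \right)} = \left(-49\right) \left(-44\right) \left(- 4 \left(3 + 3\right)^{2}\right) = 2156 \left(- 4 \cdot 6^{2}\right) = 2156 \left(\left(-4\right) 36\right) = 2156 \left(-144\right) = -310464$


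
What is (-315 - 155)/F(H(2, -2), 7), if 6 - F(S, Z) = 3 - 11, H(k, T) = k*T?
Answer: -235/7 ≈ -33.571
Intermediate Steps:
H(k, T) = T*k
F(S, Z) = 14 (F(S, Z) = 6 - (3 - 11) = 6 - 1*(-8) = 6 + 8 = 14)
(-315 - 155)/F(H(2, -2), 7) = (-315 - 155)/14 = -470*1/14 = -235/7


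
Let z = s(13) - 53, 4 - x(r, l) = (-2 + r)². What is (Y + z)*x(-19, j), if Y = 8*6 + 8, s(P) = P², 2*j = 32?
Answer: -75164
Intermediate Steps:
j = 16 (j = (½)*32 = 16)
x(r, l) = 4 - (-2 + r)²
Y = 56 (Y = 48 + 8 = 56)
z = 116 (z = 13² - 53 = 169 - 53 = 116)
(Y + z)*x(-19, j) = (56 + 116)*(-19*(4 - 1*(-19))) = 172*(-19*(4 + 19)) = 172*(-19*23) = 172*(-437) = -75164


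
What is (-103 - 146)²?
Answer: 62001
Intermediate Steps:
(-103 - 146)² = (-249)² = 62001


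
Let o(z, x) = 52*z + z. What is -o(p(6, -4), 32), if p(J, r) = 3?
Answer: -159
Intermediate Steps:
o(z, x) = 53*z
-o(p(6, -4), 32) = -53*3 = -1*159 = -159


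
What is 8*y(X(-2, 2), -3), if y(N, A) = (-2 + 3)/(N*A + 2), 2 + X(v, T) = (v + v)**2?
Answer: -1/5 ≈ -0.20000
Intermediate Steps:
X(v, T) = -2 + 4*v**2 (X(v, T) = -2 + (v + v)**2 = -2 + (2*v)**2 = -2 + 4*v**2)
y(N, A) = 1/(2 + A*N) (y(N, A) = 1/(A*N + 2) = 1/(2 + A*N))
8*y(X(-2, 2), -3) = 8/(2 - 3*(-2 + 4*(-2)**2)) = 8/(2 - 3*(-2 + 4*4)) = 8/(2 - 3*(-2 + 16)) = 8/(2 - 3*14) = 8/(2 - 42) = 8/(-40) = 8*(-1/40) = -1/5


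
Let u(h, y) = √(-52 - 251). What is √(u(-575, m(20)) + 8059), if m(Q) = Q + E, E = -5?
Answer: √(8059 + I*√303) ≈ 89.772 + 0.097*I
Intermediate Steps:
m(Q) = -5 + Q (m(Q) = Q - 5 = -5 + Q)
u(h, y) = I*√303 (u(h, y) = √(-303) = I*√303)
√(u(-575, m(20)) + 8059) = √(I*√303 + 8059) = √(8059 + I*√303)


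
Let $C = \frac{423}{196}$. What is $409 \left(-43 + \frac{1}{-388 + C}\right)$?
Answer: $- \frac{1330097039}{75625} \approx -17588.0$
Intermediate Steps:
$C = \frac{423}{196}$ ($C = 423 \cdot \frac{1}{196} = \frac{423}{196} \approx 2.1582$)
$409 \left(-43 + \frac{1}{-388 + C}\right) = 409 \left(-43 + \frac{1}{-388 + \frac{423}{196}}\right) = 409 \left(-43 + \frac{1}{- \frac{75625}{196}}\right) = 409 \left(-43 - \frac{196}{75625}\right) = 409 \left(- \frac{3252071}{75625}\right) = - \frac{1330097039}{75625}$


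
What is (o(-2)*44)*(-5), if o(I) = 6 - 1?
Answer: -1100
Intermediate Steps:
o(I) = 5
(o(-2)*44)*(-5) = (5*44)*(-5) = 220*(-5) = -1100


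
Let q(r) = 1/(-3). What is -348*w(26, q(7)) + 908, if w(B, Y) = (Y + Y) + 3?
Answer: 96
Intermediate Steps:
q(r) = -⅓
w(B, Y) = 3 + 2*Y (w(B, Y) = 2*Y + 3 = 3 + 2*Y)
-348*w(26, q(7)) + 908 = -348*(3 + 2*(-⅓)) + 908 = -348*(3 - ⅔) + 908 = -348*7/3 + 908 = -812 + 908 = 96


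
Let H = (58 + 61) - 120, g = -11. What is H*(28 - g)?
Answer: -39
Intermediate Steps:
H = -1 (H = 119 - 120 = -1)
H*(28 - g) = -(28 - 1*(-11)) = -(28 + 11) = -1*39 = -39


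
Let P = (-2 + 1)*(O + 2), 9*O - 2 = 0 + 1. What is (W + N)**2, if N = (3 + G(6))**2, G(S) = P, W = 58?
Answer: 276676/81 ≈ 3415.8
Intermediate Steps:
O = 1/3 (O = 2/9 + (0 + 1)/9 = 2/9 + (1/9)*1 = 2/9 + 1/9 = 1/3 ≈ 0.33333)
P = -7/3 (P = (-2 + 1)*(1/3 + 2) = -1*7/3 = -7/3 ≈ -2.3333)
G(S) = -7/3
N = 4/9 (N = (3 - 7/3)**2 = (2/3)**2 = 4/9 ≈ 0.44444)
(W + N)**2 = (58 + 4/9)**2 = (526/9)**2 = 276676/81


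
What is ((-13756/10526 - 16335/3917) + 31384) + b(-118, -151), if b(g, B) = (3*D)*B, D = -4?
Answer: 36012016015/1085009 ≈ 33191.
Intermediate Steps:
b(g, B) = -12*B (b(g, B) = (3*(-4))*B = -12*B)
((-13756/10526 - 16335/3917) + 31384) + b(-118, -151) = ((-13756/10526 - 16335/3917) + 31384) - 12*(-151) = ((-13756*1/10526 - 16335*1/3917) + 31384) + 1812 = ((-362/277 - 16335/3917) + 31384) + 1812 = (-5942749/1085009 + 31384) + 1812 = 34045979707/1085009 + 1812 = 36012016015/1085009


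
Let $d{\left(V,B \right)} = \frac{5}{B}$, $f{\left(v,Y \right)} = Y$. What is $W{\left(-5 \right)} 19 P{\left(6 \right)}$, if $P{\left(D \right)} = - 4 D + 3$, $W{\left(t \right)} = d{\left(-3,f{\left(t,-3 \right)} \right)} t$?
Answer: $-3325$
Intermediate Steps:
$W{\left(t \right)} = - \frac{5 t}{3}$ ($W{\left(t \right)} = \frac{5}{-3} t = 5 \left(- \frac{1}{3}\right) t = - \frac{5 t}{3}$)
$P{\left(D \right)} = 3 - 4 D$
$W{\left(-5 \right)} 19 P{\left(6 \right)} = \left(- \frac{5}{3}\right) \left(-5\right) 19 \left(3 - 24\right) = \frac{25}{3} \cdot 19 \left(3 - 24\right) = \frac{475}{3} \left(-21\right) = -3325$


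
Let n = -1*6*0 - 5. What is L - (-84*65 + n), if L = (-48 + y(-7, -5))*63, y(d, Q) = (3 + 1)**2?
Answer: 3449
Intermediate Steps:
y(d, Q) = 16 (y(d, Q) = 4**2 = 16)
n = -5 (n = -6*0 - 5 = 0 - 5 = -5)
L = -2016 (L = (-48 + 16)*63 = -32*63 = -2016)
L - (-84*65 + n) = -2016 - (-84*65 - 5) = -2016 - (-5460 - 5) = -2016 - 1*(-5465) = -2016 + 5465 = 3449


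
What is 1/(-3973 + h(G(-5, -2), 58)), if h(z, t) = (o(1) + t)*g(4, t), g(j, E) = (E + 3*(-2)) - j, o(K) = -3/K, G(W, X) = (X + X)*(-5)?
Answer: -1/1333 ≈ -0.00075019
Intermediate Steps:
G(W, X) = -10*X (G(W, X) = (2*X)*(-5) = -10*X)
g(j, E) = -6 + E - j (g(j, E) = (E - 6) - j = (-6 + E) - j = -6 + E - j)
h(z, t) = (-10 + t)*(-3 + t) (h(z, t) = (-3/1 + t)*(-6 + t - 1*4) = (-3*1 + t)*(-6 + t - 4) = (-3 + t)*(-10 + t) = (-10 + t)*(-3 + t))
1/(-3973 + h(G(-5, -2), 58)) = 1/(-3973 + (-10 + 58)*(-3 + 58)) = 1/(-3973 + 48*55) = 1/(-3973 + 2640) = 1/(-1333) = -1/1333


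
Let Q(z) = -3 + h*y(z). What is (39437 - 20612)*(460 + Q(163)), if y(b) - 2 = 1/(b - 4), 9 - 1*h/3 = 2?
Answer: 497996550/53 ≈ 9.3962e+6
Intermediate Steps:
h = 21 (h = 27 - 3*2 = 27 - 6 = 21)
y(b) = 2 + 1/(-4 + b) (y(b) = 2 + 1/(b - 4) = 2 + 1/(-4 + b))
Q(z) = -3 + 21*(-7 + 2*z)/(-4 + z) (Q(z) = -3 + 21*((-7 + 2*z)/(-4 + z)) = -3 + 21*(-7 + 2*z)/(-4 + z))
(39437 - 20612)*(460 + Q(163)) = (39437 - 20612)*(460 + 3*(-45 + 13*163)/(-4 + 163)) = 18825*(460 + 3*(-45 + 2119)/159) = 18825*(460 + 3*(1/159)*2074) = 18825*(460 + 2074/53) = 18825*(26454/53) = 497996550/53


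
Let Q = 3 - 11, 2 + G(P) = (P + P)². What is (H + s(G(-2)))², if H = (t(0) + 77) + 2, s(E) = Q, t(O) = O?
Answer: 5041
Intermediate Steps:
G(P) = -2 + 4*P² (G(P) = -2 + (P + P)² = -2 + (2*P)² = -2 + 4*P²)
Q = -8
s(E) = -8
H = 79 (H = (0 + 77) + 2 = 77 + 2 = 79)
(H + s(G(-2)))² = (79 - 8)² = 71² = 5041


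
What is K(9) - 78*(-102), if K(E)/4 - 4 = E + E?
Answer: 8044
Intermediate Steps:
K(E) = 16 + 8*E (K(E) = 16 + 4*(E + E) = 16 + 4*(2*E) = 16 + 8*E)
K(9) - 78*(-102) = (16 + 8*9) - 78*(-102) = (16 + 72) + 7956 = 88 + 7956 = 8044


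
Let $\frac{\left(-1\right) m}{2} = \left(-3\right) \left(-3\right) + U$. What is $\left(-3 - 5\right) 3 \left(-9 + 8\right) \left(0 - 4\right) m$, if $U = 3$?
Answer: $2304$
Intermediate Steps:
$m = -24$ ($m = - 2 \left(\left(-3\right) \left(-3\right) + 3\right) = - 2 \left(9 + 3\right) = \left(-2\right) 12 = -24$)
$\left(-3 - 5\right) 3 \left(-9 + 8\right) \left(0 - 4\right) m = \left(-3 - 5\right) 3 \left(-9 + 8\right) \left(0 - 4\right) \left(-24\right) = \left(-8\right) 3 \left(\left(-1\right) \left(-4\right)\right) \left(-24\right) = \left(-24\right) 4 \left(-24\right) = \left(-96\right) \left(-24\right) = 2304$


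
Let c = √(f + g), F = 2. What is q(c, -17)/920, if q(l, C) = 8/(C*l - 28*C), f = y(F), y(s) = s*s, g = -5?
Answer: 28/1534675 + I/1534675 ≈ 1.8245e-5 + 6.516e-7*I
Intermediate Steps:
y(s) = s²
f = 4 (f = 2² = 4)
c = I (c = √(4 - 5) = √(-1) = I ≈ 1.0*I)
q(l, C) = 8/(-28*C + C*l)
q(c, -17)/920 = (8/(-17*(-28 + I)))/920 = (8*(-1/17)*((-28 - I)/785))*(1/920) = (224/13345 + 8*I/13345)*(1/920) = 28/1534675 + I/1534675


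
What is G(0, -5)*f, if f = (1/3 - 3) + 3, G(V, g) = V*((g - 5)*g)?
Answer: 0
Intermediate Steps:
G(V, g) = V*g*(-5 + g) (G(V, g) = V*((-5 + g)*g) = V*(g*(-5 + g)) = V*g*(-5 + g))
f = ⅓ (f = (⅓ - 3) + 3 = -8/3 + 3 = ⅓ ≈ 0.33333)
G(0, -5)*f = (0*(-5)*(-5 - 5))*(⅓) = (0*(-5)*(-10))*(⅓) = 0*(⅓) = 0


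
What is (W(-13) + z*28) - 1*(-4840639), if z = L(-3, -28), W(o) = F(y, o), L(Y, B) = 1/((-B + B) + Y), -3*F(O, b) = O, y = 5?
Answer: 4840628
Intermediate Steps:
F(O, b) = -O/3
L(Y, B) = 1/Y (L(Y, B) = 1/(0 + Y) = 1/Y)
W(o) = -5/3 (W(o) = -⅓*5 = -5/3)
z = -⅓ (z = 1/(-3) = -⅓ ≈ -0.33333)
(W(-13) + z*28) - 1*(-4840639) = (-5/3 - ⅓*28) - 1*(-4840639) = (-5/3 - 28/3) + 4840639 = -11 + 4840639 = 4840628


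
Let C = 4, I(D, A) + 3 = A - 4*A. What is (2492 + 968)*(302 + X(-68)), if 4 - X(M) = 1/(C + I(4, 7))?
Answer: 1058933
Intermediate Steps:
I(D, A) = -3 - 3*A (I(D, A) = -3 + (A - 4*A) = -3 - 3*A)
X(M) = 81/20 (X(M) = 4 - 1/(4 + (-3 - 3*7)) = 4 - 1/(4 + (-3 - 21)) = 4 - 1/(4 - 24) = 4 - 1/(-20) = 4 - 1*(-1/20) = 4 + 1/20 = 81/20)
(2492 + 968)*(302 + X(-68)) = (2492 + 968)*(302 + 81/20) = 3460*(6121/20) = 1058933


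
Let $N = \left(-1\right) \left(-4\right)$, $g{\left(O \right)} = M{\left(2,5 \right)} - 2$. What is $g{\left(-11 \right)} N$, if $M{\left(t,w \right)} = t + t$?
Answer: $8$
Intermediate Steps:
$M{\left(t,w \right)} = 2 t$
$g{\left(O \right)} = 2$ ($g{\left(O \right)} = 2 \cdot 2 - 2 = 4 - 2 = 2$)
$N = 4$
$g{\left(-11 \right)} N = 2 \cdot 4 = 8$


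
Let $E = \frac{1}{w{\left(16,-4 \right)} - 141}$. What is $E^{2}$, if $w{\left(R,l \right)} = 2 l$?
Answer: $\frac{1}{22201} \approx 4.5043 \cdot 10^{-5}$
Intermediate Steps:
$E = - \frac{1}{149}$ ($E = \frac{1}{2 \left(-4\right) - 141} = \frac{1}{-8 - 141} = \frac{1}{-149} = - \frac{1}{149} \approx -0.0067114$)
$E^{2} = \left(- \frac{1}{149}\right)^{2} = \frac{1}{22201}$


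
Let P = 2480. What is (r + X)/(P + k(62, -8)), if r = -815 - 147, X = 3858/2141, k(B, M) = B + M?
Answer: -1027892/2712647 ≈ -0.37893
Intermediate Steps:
X = 3858/2141 (X = 3858*(1/2141) = 3858/2141 ≈ 1.8020)
r = -962
(r + X)/(P + k(62, -8)) = (-962 + 3858/2141)/(2480 + (62 - 8)) = -2055784/(2141*(2480 + 54)) = -2055784/2141/2534 = -2055784/2141*1/2534 = -1027892/2712647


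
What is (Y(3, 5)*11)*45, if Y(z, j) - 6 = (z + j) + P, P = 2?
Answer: 7920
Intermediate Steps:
Y(z, j) = 8 + j + z (Y(z, j) = 6 + ((z + j) + 2) = 6 + ((j + z) + 2) = 6 + (2 + j + z) = 8 + j + z)
(Y(3, 5)*11)*45 = ((8 + 5 + 3)*11)*45 = (16*11)*45 = 176*45 = 7920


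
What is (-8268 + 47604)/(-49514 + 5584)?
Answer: -19668/21965 ≈ -0.89542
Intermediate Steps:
(-8268 + 47604)/(-49514 + 5584) = 39336/(-43930) = 39336*(-1/43930) = -19668/21965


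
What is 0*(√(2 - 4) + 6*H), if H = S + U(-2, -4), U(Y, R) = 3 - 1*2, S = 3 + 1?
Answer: 0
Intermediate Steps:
S = 4
U(Y, R) = 1 (U(Y, R) = 3 - 2 = 1)
H = 5 (H = 4 + 1 = 5)
0*(√(2 - 4) + 6*H) = 0*(√(2 - 4) + 6*5) = 0*(√(-2) + 30) = 0*(I*√2 + 30) = 0*(30 + I*√2) = 0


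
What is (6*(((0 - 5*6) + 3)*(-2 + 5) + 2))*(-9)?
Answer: 4266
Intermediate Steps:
(6*(((0 - 5*6) + 3)*(-2 + 5) + 2))*(-9) = (6*(((0 - 30) + 3)*3 + 2))*(-9) = (6*((-30 + 3)*3 + 2))*(-9) = (6*(-27*3 + 2))*(-9) = (6*(-81 + 2))*(-9) = (6*(-79))*(-9) = -474*(-9) = 4266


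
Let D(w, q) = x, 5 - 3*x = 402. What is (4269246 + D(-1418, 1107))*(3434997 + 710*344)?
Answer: 47121242878817/3 ≈ 1.5707e+13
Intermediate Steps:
x = -397/3 (x = 5/3 - ⅓*402 = 5/3 - 134 = -397/3 ≈ -132.33)
D(w, q) = -397/3
(4269246 + D(-1418, 1107))*(3434997 + 710*344) = (4269246 - 397/3)*(3434997 + 710*344) = 12807341*(3434997 + 244240)/3 = (12807341/3)*3679237 = 47121242878817/3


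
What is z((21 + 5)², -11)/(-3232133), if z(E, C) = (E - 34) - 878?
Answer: 236/3232133 ≈ 7.3017e-5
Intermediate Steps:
z(E, C) = -912 + E (z(E, C) = (-34 + E) - 878 = -912 + E)
z((21 + 5)², -11)/(-3232133) = (-912 + (21 + 5)²)/(-3232133) = (-912 + 26²)*(-1/3232133) = (-912 + 676)*(-1/3232133) = -236*(-1/3232133) = 236/3232133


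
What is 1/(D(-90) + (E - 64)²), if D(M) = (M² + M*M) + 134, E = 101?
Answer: 1/17703 ≈ 5.6488e-5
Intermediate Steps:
D(M) = 134 + 2*M² (D(M) = (M² + M²) + 134 = 2*M² + 134 = 134 + 2*M²)
1/(D(-90) + (E - 64)²) = 1/((134 + 2*(-90)²) + (101 - 64)²) = 1/((134 + 2*8100) + 37²) = 1/((134 + 16200) + 1369) = 1/(16334 + 1369) = 1/17703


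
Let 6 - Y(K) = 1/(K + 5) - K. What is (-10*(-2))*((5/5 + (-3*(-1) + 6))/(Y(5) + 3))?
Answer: 2000/139 ≈ 14.388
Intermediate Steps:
Y(K) = 6 + K - 1/(5 + K) (Y(K) = 6 - (1/(K + 5) - K) = 6 - (1/(5 + K) - K) = 6 + (K - 1/(5 + K)) = 6 + K - 1/(5 + K))
(-10*(-2))*((5/5 + (-3*(-1) + 6))/(Y(5) + 3)) = (-10*(-2))*((5/5 + (-3*(-1) + 6))/((29 + 5² + 11*5)/(5 + 5) + 3)) = 20*((5*(⅕) + (3 + 6))/((29 + 25 + 55)/10 + 3)) = 20*((1 + 9)/((⅒)*109 + 3)) = 20*(10/(109/10 + 3)) = 20*(10/(139/10)) = 20*(10*(10/139)) = 20*(100/139) = 2000/139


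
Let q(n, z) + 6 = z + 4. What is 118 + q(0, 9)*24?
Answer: 286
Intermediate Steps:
q(n, z) = -2 + z (q(n, z) = -6 + (z + 4) = -6 + (4 + z) = -2 + z)
118 + q(0, 9)*24 = 118 + (-2 + 9)*24 = 118 + 7*24 = 118 + 168 = 286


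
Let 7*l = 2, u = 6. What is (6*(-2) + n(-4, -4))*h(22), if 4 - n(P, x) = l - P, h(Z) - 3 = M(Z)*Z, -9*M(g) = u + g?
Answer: 50654/63 ≈ 804.03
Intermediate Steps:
l = 2/7 (l = (⅐)*2 = 2/7 ≈ 0.28571)
M(g) = -⅔ - g/9 (M(g) = -(6 + g)/9 = -⅔ - g/9)
h(Z) = 3 + Z*(-⅔ - Z/9) (h(Z) = 3 + (-⅔ - Z/9)*Z = 3 + Z*(-⅔ - Z/9))
n(P, x) = 26/7 + P (n(P, x) = 4 - (2/7 - P) = 4 + (-2/7 + P) = 26/7 + P)
(6*(-2) + n(-4, -4))*h(22) = (6*(-2) + (26/7 - 4))*(3 - ⅑*22*(6 + 22)) = (-12 - 2/7)*(3 - ⅑*22*28) = -86*(3 - 616/9)/7 = -86/7*(-589/9) = 50654/63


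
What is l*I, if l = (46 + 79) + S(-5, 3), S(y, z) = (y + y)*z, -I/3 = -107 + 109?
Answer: -570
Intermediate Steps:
I = -6 (I = -3*(-107 + 109) = -3*2 = -6)
S(y, z) = 2*y*z (S(y, z) = (2*y)*z = 2*y*z)
l = 95 (l = (46 + 79) + 2*(-5)*3 = 125 - 30 = 95)
l*I = 95*(-6) = -570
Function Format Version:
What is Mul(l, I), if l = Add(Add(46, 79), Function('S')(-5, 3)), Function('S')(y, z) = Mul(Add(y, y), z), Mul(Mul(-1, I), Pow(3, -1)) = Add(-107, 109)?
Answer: -570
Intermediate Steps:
I = -6 (I = Mul(-3, Add(-107, 109)) = Mul(-3, 2) = -6)
Function('S')(y, z) = Mul(2, y, z) (Function('S')(y, z) = Mul(Mul(2, y), z) = Mul(2, y, z))
l = 95 (l = Add(Add(46, 79), Mul(2, -5, 3)) = Add(125, -30) = 95)
Mul(l, I) = Mul(95, -6) = -570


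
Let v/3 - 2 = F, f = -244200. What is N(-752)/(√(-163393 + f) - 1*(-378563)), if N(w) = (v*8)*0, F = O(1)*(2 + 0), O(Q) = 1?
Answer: 0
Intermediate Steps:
F = 2 (F = 1*(2 + 0) = 1*2 = 2)
v = 12 (v = 6 + 3*2 = 6 + 6 = 12)
N(w) = 0 (N(w) = (12*8)*0 = 96*0 = 0)
N(-752)/(√(-163393 + f) - 1*(-378563)) = 0/(√(-163393 - 244200) - 1*(-378563)) = 0/(√(-407593) + 378563) = 0/(I*√407593 + 378563) = 0/(378563 + I*√407593) = 0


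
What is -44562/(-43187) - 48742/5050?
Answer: -939991327/109047175 ≈ -8.6200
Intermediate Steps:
-44562/(-43187) - 48742/5050 = -44562*(-1/43187) - 48742*1/5050 = 44562/43187 - 24371/2525 = -939991327/109047175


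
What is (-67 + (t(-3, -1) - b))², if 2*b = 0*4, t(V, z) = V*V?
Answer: 3364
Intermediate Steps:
t(V, z) = V²
b = 0 (b = (0*4)/2 = (½)*0 = 0)
(-67 + (t(-3, -1) - b))² = (-67 + ((-3)² - 1*0))² = (-67 + (9 + 0))² = (-67 + 9)² = (-58)² = 3364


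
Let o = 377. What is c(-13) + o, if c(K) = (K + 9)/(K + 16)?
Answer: 1127/3 ≈ 375.67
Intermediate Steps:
c(K) = (9 + K)/(16 + K)
c(-13) + o = (9 - 13)/(16 - 13) + 377 = -4/3 + 377 = 1127/3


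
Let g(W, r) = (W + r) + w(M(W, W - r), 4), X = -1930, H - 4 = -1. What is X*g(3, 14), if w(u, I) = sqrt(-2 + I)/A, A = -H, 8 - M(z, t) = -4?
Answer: -32810 + 1930*sqrt(2)/3 ≈ -31900.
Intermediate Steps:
H = 3 (H = 4 - 1 = 3)
M(z, t) = 12 (M(z, t) = 8 - 1*(-4) = 8 + 4 = 12)
A = -3 (A = -1*3 = -3)
w(u, I) = -sqrt(-2 + I)/3 (w(u, I) = sqrt(-2 + I)/(-3) = sqrt(-2 + I)*(-1/3) = -sqrt(-2 + I)/3)
g(W, r) = W + r - sqrt(2)/3 (g(W, r) = (W + r) - sqrt(-2 + 4)/3 = (W + r) - sqrt(2)/3 = W + r - sqrt(2)/3)
X*g(3, 14) = -1930*(3 + 14 - sqrt(2)/3) = -1930*(17 - sqrt(2)/3) = -32810 + 1930*sqrt(2)/3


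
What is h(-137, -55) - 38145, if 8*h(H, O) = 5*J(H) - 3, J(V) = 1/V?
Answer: -5225917/137 ≈ -38145.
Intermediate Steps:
h(H, O) = -3/8 + 5/(8*H) (h(H, O) = (5/H - 3)/8 = (-3 + 5/H)/8 = -3/8 + 5/(8*H))
h(-137, -55) - 38145 = (⅛)*(5 - 3*(-137))/(-137) - 38145 = (⅛)*(-1/137)*(5 + 411) - 38145 = (⅛)*(-1/137)*416 - 38145 = -52/137 - 38145 = -5225917/137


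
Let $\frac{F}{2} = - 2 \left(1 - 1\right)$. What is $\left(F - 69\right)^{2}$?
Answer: $4761$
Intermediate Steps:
$F = 0$ ($F = 2 \left(- 2 \left(1 - 1\right)\right) = 2 \left(\left(-2\right) 0\right) = 2 \cdot 0 = 0$)
$\left(F - 69\right)^{2} = \left(0 - 69\right)^{2} = \left(-69\right)^{2} = 4761$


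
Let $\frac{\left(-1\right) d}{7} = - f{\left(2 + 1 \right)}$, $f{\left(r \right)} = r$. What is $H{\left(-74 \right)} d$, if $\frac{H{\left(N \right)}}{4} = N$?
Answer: $-6216$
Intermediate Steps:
$H{\left(N \right)} = 4 N$
$d = 21$ ($d = - 7 \left(- (2 + 1)\right) = - 7 \left(\left(-1\right) 3\right) = \left(-7\right) \left(-3\right) = 21$)
$H{\left(-74 \right)} d = 4 \left(-74\right) 21 = \left(-296\right) 21 = -6216$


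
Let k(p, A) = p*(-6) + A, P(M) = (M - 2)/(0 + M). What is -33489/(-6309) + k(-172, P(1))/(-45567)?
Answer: 168832076/31942467 ≈ 5.2855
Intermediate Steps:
P(M) = (-2 + M)/M
k(p, A) = A - 6*p (k(p, A) = -6*p + A = A - 6*p)
-33489/(-6309) + k(-172, P(1))/(-45567) = -33489/(-6309) + ((-2 + 1)/1 - 6*(-172))/(-45567) = -33489*(-1/6309) + (1*(-1) + 1032)*(-1/45567) = 3721/701 + (-1 + 1032)*(-1/45567) = 3721/701 + 1031*(-1/45567) = 3721/701 - 1031/45567 = 168832076/31942467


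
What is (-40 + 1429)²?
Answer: 1929321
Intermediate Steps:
(-40 + 1429)² = 1389² = 1929321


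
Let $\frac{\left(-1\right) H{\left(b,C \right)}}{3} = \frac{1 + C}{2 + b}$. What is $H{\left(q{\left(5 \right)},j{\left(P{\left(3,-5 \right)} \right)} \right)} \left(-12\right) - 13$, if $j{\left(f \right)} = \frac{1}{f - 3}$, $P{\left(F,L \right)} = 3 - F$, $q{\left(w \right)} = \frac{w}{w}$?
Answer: $-5$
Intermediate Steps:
$q{\left(w \right)} = 1$
$j{\left(f \right)} = \frac{1}{-3 + f}$
$H{\left(b,C \right)} = - \frac{3 \left(1 + C\right)}{2 + b}$ ($H{\left(b,C \right)} = - 3 \frac{1 + C}{2 + b} = - \frac{3 \left(1 + C\right)}{2 + b}$)
$H{\left(q{\left(5 \right)},j{\left(P{\left(3,-5 \right)} \right)} \right)} \left(-12\right) - 13 = \frac{3 \left(-1 - \frac{1}{-3 + \left(3 - 3\right)}\right)}{2 + 1} \left(-12\right) - 13 = \frac{3 \left(-1 - \frac{1}{-3 + \left(3 - 3\right)}\right)}{3} \left(-12\right) - 13 = 3 \cdot \frac{1}{3} \left(-1 - \frac{1}{-3 + 0}\right) \left(-12\right) - 13 = 3 \cdot \frac{1}{3} \left(-1 - \frac{1}{-3}\right) \left(-12\right) - 13 = 3 \cdot \frac{1}{3} \left(-1 - - \frac{1}{3}\right) \left(-12\right) - 13 = 3 \cdot \frac{1}{3} \left(-1 + \frac{1}{3}\right) \left(-12\right) - 13 = 3 \cdot \frac{1}{3} \left(- \frac{2}{3}\right) \left(-12\right) - 13 = \left(- \frac{2}{3}\right) \left(-12\right) - 13 = 8 - 13 = -5$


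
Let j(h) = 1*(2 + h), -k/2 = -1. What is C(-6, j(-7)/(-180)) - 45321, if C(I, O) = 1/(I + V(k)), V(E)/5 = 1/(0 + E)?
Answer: -317249/7 ≈ -45321.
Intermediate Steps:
k = 2 (k = -2*(-1) = 2)
j(h) = 2 + h
V(E) = 5/E (V(E) = 5/(0 + E) = 5/E)
C(I, O) = 1/(5/2 + I) (C(I, O) = 1/(I + 5/2) = 1/(5/2 + I))
C(-6, j(-7)/(-180)) - 45321 = 2/(5 + 2*(-6)) - 45321 = 2/(5 - 12) - 45321 = 2/(-7) - 45321 = 2*(-⅐) - 45321 = -2/7 - 45321 = -317249/7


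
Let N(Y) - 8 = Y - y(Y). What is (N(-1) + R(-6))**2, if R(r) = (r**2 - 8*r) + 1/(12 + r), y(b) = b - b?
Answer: 299209/36 ≈ 8311.4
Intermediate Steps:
y(b) = 0
R(r) = r**2 + 1/(12 + r) - 8*r
N(Y) = 8 + Y (N(Y) = 8 + (Y - 1*0) = 8 + (Y + 0) = 8 + Y)
(N(-1) + R(-6))**2 = ((8 - 1) + (1 + (-6)**3 - 96*(-6) + 4*(-6)**2)/(12 - 6))**2 = (7 + (1 - 216 + 576 + 4*36)/6)**2 = (7 + (1 - 216 + 576 + 144)/6)**2 = (7 + (1/6)*505)**2 = (7 + 505/6)**2 = (547/6)**2 = 299209/36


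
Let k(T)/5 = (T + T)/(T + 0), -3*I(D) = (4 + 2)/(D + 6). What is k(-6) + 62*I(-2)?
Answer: -21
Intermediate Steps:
I(D) = -2/(6 + D) (I(D) = -(4 + 2)/(3*(D + 6)) = -2/(6 + D))
k(T) = 10 (k(T) = 5*((T + T)/(T + 0)) = 5*((2*T)/T) = 5*2 = 10)
k(-6) + 62*I(-2) = 10 + 62*(-2/(6 - 2)) = 10 + 62*(-2/4) = 10 + 62*(-2*¼) = 10 + 62*(-½) = 10 - 31 = -21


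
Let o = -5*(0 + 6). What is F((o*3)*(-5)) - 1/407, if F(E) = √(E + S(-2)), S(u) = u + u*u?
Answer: -1/407 + 2*√113 ≈ 21.258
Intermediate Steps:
S(u) = u + u²
o = -30 (o = -5*6 = -30)
F(E) = √(2 + E) (F(E) = √(E - 2*(1 - 2)) = √(E - 2*(-1)) = √(E + 2) = √(2 + E))
F((o*3)*(-5)) - 1/407 = √(2 - 30*3*(-5)) - 1/407 = √(2 - 90*(-5)) - 1*1/407 = √(2 + 450) - 1/407 = √452 - 1/407 = 2*√113 - 1/407 = -1/407 + 2*√113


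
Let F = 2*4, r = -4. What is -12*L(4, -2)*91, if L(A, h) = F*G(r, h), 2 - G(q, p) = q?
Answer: -52416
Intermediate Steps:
G(q, p) = 2 - q
F = 8
L(A, h) = 48 (L(A, h) = 8*(2 - 1*(-4)) = 8*(2 + 4) = 8*6 = 48)
-12*L(4, -2)*91 = -12*48*91 = -576*91 = -52416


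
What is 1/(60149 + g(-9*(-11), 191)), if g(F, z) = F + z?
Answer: 1/60439 ≈ 1.6546e-5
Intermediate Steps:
1/(60149 + g(-9*(-11), 191)) = 1/(60149 + (-9*(-11) + 191)) = 1/(60149 + (99 + 191)) = 1/(60149 + 290) = 1/60439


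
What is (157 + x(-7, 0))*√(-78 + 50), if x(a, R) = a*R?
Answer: 314*I*√7 ≈ 830.77*I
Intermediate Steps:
x(a, R) = R*a
(157 + x(-7, 0))*√(-78 + 50) = (157 + 0*(-7))*√(-78 + 50) = (157 + 0)*√(-28) = 157*(2*I*√7) = 314*I*√7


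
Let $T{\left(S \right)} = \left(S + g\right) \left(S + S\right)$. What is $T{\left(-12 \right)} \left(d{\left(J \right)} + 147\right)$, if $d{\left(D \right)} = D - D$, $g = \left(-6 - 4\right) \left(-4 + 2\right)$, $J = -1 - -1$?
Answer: $-28224$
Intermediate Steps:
$J = 0$ ($J = -1 + 1 = 0$)
$g = 20$ ($g = \left(-10\right) \left(-2\right) = 20$)
$T{\left(S \right)} = 2 S \left(20 + S\right)$ ($T{\left(S \right)} = \left(S + 20\right) \left(S + S\right) = \left(20 + S\right) 2 S = 2 S \left(20 + S\right)$)
$d{\left(D \right)} = 0$
$T{\left(-12 \right)} \left(d{\left(J \right)} + 147\right) = 2 \left(-12\right) \left(20 - 12\right) \left(0 + 147\right) = 2 \left(-12\right) 8 \cdot 147 = \left(-192\right) 147 = -28224$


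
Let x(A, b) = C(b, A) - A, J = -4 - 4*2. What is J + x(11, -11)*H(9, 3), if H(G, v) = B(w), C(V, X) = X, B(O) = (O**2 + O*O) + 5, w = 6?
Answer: -12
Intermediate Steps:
B(O) = 5 + 2*O**2 (B(O) = (O**2 + O**2) + 5 = 2*O**2 + 5 = 5 + 2*O**2)
J = -12 (J = -4 - 8 = -12)
H(G, v) = 77 (H(G, v) = 5 + 2*6**2 = 5 + 2*36 = 5 + 72 = 77)
x(A, b) = 0 (x(A, b) = A - A = 0)
J + x(11, -11)*H(9, 3) = -12 + 0*77 = -12 + 0 = -12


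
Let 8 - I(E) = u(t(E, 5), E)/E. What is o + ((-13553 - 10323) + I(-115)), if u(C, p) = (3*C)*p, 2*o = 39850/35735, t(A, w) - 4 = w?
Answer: -170773580/7147 ≈ -23894.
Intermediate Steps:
t(A, w) = 4 + w
o = 3985/7147 (o = (39850/35735)/2 = (39850*(1/35735))/2 = (½)*(7970/7147) = 3985/7147 ≈ 0.55758)
u(C, p) = 3*C*p
I(E) = -19 (I(E) = 8 - 3*(4 + 5)*E/E = 8 - 3*9*E/E = 8 - 27*E/E = 8 - 1*27 = 8 - 27 = -19)
o + ((-13553 - 10323) + I(-115)) = 3985/7147 + ((-13553 - 10323) - 19) = 3985/7147 + (-23876 - 19) = 3985/7147 - 23895 = -170773580/7147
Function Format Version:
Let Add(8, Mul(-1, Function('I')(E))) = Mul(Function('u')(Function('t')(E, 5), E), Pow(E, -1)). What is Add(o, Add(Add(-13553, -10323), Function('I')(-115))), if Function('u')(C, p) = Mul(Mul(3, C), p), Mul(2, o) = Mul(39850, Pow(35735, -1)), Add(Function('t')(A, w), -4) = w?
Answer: Rational(-170773580, 7147) ≈ -23894.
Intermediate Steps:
Function('t')(A, w) = Add(4, w)
o = Rational(3985, 7147) (o = Mul(Rational(1, 2), Mul(39850, Pow(35735, -1))) = Mul(Rational(1, 2), Mul(39850, Rational(1, 35735))) = Mul(Rational(1, 2), Rational(7970, 7147)) = Rational(3985, 7147) ≈ 0.55758)
Function('u')(C, p) = Mul(3, C, p)
Function('I')(E) = -19 (Function('I')(E) = Add(8, Mul(-1, Mul(Mul(3, Add(4, 5), E), Pow(E, -1)))) = Add(8, Mul(-1, Mul(Mul(3, 9, E), Pow(E, -1)))) = Add(8, Mul(-1, Mul(Mul(27, E), Pow(E, -1)))) = Add(8, Mul(-1, 27)) = Add(8, -27) = -19)
Add(o, Add(Add(-13553, -10323), Function('I')(-115))) = Add(Rational(3985, 7147), Add(Add(-13553, -10323), -19)) = Add(Rational(3985, 7147), Add(-23876, -19)) = Add(Rational(3985, 7147), -23895) = Rational(-170773580, 7147)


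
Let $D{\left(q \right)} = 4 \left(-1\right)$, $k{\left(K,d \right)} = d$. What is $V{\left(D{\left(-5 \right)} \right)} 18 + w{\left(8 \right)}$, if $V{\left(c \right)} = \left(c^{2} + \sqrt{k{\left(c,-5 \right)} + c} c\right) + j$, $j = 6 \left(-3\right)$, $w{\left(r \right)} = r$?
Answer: $-28 - 216 i \approx -28.0 - 216.0 i$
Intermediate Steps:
$j = -18$
$D{\left(q \right)} = -4$
$V{\left(c \right)} = -18 + c^{2} + c \sqrt{-5 + c}$ ($V{\left(c \right)} = \left(c^{2} + \sqrt{-5 + c} c\right) - 18 = \left(c^{2} + c \sqrt{-5 + c}\right) - 18 = -18 + c^{2} + c \sqrt{-5 + c}$)
$V{\left(D{\left(-5 \right)} \right)} 18 + w{\left(8 \right)} = \left(-18 + \left(-4\right)^{2} - 4 \sqrt{-5 - 4}\right) 18 + 8 = \left(-18 + 16 - 4 \sqrt{-9}\right) 18 + 8 = \left(-18 + 16 - 4 \cdot 3 i\right) 18 + 8 = \left(-18 + 16 - 12 i\right) 18 + 8 = \left(-2 - 12 i\right) 18 + 8 = \left(-36 - 216 i\right) + 8 = -28 - 216 i$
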